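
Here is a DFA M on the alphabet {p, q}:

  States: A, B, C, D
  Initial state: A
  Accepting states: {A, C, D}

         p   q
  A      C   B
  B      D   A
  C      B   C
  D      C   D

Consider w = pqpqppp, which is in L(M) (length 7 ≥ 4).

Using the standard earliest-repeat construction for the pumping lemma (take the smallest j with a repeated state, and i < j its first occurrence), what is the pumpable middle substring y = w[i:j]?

q

Run of M on w = p q p q p p p:
  step 0: A  (start)
  step 1: C  (read p: A→C)
  step 2: C  (read q: C→C)   ← first repeat (C seen earlier)
  step 3: B  (read p: C→B)
  step 4: A  (read q: B→A)
  step 5: C  (read p: A→C)
  step 6: B  (read p: C→B)
  step 7: D  (read p: B→D)

So i = 1, j = 2, giving x = w[0:1] = p, y = w[1:2] = q, z = w[2:7] = pqppp.
Check: |xy| = 2 ≤ 4 and |y| = 1 ≥ 1. Reading y takes M from C back to C, so every xyⁱz is accepted.
The DFA has 4 states, so the proof of the pumping lemma guarantees a repeated state among the first 4+1 visited; the segment between the two visits is the pumpable y.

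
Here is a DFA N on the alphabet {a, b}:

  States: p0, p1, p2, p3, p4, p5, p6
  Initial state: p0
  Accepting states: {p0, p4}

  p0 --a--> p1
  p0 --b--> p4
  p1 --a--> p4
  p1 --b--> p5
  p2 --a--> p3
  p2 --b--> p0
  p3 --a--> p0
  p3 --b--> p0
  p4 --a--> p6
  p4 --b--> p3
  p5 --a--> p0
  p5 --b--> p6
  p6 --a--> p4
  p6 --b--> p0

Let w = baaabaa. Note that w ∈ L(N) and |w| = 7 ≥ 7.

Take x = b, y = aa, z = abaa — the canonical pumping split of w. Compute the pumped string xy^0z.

babaa

xy⁰z = xz = b·abaa = babaa.
Reading y = aa takes N from p4 back to p4, so after x the machine is still in p4, and z then leads to the accepting state p4. Hence babaa ∈ L(N).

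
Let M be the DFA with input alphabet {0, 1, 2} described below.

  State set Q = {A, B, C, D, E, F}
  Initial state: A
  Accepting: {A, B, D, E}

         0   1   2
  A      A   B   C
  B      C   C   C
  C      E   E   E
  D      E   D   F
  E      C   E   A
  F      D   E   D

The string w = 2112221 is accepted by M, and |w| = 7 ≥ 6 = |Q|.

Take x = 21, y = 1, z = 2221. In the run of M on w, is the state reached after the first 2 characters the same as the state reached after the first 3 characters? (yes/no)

yes

State sequence: A -2-> C -1-> E -1-> E

After x (step 2): E. After xy (step 3): E.
They match, so y = 1 drives M around a cycle from E back to itself; pumping y any number of times keeps M in E before reading z, and xyⁱz ∈ L(M) for every i ≥ 0.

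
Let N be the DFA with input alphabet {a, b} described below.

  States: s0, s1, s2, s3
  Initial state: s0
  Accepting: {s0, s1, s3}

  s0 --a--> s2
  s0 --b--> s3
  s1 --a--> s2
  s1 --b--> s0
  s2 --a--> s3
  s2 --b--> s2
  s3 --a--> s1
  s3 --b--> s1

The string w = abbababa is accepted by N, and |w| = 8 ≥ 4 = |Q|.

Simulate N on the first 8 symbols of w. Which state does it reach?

State sequence: s0 -a-> s2 -b-> s2 -b-> s2 -a-> s3 -b-> s1 -a-> s2 -b-> s2 -a-> s3

After reading 8 characters, N is in state s3.

s3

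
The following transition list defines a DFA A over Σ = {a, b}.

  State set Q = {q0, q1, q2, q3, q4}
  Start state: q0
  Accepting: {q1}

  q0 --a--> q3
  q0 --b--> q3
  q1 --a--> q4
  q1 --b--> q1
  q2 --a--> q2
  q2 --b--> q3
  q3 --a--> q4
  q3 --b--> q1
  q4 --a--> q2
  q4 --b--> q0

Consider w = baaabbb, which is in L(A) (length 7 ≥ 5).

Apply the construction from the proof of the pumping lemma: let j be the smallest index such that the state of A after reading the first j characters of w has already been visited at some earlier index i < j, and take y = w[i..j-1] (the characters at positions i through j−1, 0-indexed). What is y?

State sequence: q0 -b-> q3 -a-> q4 -a-> q2 -a-> q2 -b-> q3 -b-> q1 -b-> q1
First repeat at step 4: q2 was already visited.

So i = 3, j = 4, giving x = w[0:3] = baa, y = w[3:4] = a, z = w[4:7] = bbb.
Check: |xy| = 4 ≤ 5 and |y| = 1 ≥ 1. Reading y takes A from q2 back to q2, so every xyⁱz is accepted.
Pumping length from the standard proof: p = 5 (the number of states). The repeated state found above gives |xy| = j ≤ 5 and |y| = j − i ≥ 1.

a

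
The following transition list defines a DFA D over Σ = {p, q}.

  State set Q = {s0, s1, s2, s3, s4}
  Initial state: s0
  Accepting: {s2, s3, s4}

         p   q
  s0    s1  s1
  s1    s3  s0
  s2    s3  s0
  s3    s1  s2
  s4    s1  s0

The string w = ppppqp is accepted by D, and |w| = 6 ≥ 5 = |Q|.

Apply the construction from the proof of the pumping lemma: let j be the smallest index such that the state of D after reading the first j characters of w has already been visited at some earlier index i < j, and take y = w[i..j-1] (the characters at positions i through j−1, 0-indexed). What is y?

State sequence: s0 -p-> s1 -p-> s3 -p-> s1 -p-> s3 -q-> s2 -p-> s3
First repeat at step 3: s1 was already visited.

So i = 1, j = 3, giving x = w[0:1] = p, y = w[1:3] = pp, z = w[3:6] = pqp.
Check: |xy| = 3 ≤ 5 and |y| = 2 ≥ 1. Reading y takes D from s1 back to s1, so every xyⁱz is accepted.

pp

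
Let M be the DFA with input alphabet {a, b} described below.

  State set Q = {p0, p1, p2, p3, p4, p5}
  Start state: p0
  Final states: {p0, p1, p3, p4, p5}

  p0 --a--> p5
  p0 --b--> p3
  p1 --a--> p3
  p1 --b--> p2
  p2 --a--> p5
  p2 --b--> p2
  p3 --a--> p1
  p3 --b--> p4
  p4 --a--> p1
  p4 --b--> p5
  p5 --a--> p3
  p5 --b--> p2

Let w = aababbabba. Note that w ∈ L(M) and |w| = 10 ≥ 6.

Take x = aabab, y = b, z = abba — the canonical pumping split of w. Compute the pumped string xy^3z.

aababbbbabba

xy^3z = aabab·b·b·b·abba = aababbbbabba.
Reading y = b takes M from p2 back to p2, so after x·y·y·y the machine is still in p2, and z then leads to the accepting state p5. Hence aababbbbabba ∈ L(M).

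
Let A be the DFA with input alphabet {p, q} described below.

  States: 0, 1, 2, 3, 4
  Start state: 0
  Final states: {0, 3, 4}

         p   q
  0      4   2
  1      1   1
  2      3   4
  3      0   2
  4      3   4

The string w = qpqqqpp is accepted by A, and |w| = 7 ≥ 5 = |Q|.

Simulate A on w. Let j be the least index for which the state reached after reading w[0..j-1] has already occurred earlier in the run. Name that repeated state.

2

State sequence: 0 -q-> 2 -p-> 3 -q-> 2 -q-> 4 -q-> 4 -p-> 3 -p-> 0
First repeat at step 3: 2 was already visited.

The earliest repeat is at step j = 3: A is in 2, which it already visited at step i = 1.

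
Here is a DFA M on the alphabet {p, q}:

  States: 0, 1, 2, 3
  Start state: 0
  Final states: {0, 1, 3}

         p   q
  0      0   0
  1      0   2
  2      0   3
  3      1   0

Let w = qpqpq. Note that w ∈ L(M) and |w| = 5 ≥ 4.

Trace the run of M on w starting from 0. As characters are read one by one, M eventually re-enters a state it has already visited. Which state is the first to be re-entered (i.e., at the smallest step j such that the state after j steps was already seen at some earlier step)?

State sequence: 0 -q-> 0 -p-> 0 -q-> 0 -p-> 0 -q-> 0
First repeat at step 1: 0 was already visited.

The earliest repeat is at step j = 1: M is in 0, which it already visited at step i = 0.
Since M has 4 states, any run of length ≥ 4 visits 4+1 states, so by pigeonhole some state repeats within the first 4 steps — that repeat gives the pumpable loop.

0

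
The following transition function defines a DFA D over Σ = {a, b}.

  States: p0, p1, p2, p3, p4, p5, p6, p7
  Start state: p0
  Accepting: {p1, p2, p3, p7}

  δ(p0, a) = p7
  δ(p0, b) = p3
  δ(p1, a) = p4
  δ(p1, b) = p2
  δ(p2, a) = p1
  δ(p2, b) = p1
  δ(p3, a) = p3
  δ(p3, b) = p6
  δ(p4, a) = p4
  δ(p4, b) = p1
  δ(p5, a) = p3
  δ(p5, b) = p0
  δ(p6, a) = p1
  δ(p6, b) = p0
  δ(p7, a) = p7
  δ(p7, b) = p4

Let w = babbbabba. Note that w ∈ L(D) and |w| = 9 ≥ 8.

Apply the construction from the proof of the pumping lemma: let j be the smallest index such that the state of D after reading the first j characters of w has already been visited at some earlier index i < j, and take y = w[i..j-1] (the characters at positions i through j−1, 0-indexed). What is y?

a

State sequence: p0 -b-> p3 -a-> p3 -b-> p6 -b-> p0 -b-> p3 -a-> p3 -b-> p6 -b-> p0 -a-> p7
First repeat at step 2: p3 was already visited.

So i = 1, j = 2, giving x = w[0:1] = b, y = w[1:2] = a, z = w[2:9] = bbbabba.
Check: |xy| = 2 ≤ 8 and |y| = 1 ≥ 1. Reading y takes D from p3 back to p3, so every xyⁱz is accepted.
Since D has 8 states, any run of length ≥ 8 visits 8+1 states, so by pigeonhole some state repeats within the first 8 steps — that repeat gives the pumpable loop.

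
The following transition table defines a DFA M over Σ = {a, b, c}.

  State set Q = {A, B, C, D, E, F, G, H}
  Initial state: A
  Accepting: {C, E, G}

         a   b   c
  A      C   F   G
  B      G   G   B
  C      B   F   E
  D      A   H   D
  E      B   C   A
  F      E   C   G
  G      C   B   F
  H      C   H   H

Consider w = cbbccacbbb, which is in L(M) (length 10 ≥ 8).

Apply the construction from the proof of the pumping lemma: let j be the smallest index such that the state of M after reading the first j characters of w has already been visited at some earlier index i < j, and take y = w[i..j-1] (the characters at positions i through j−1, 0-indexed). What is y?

bb

Run of M on w = c b b c c a c b b b:
  step 0: A  (start)
  step 1: G  (read c: A→G)
  step 2: B  (read b: G→B)
  step 3: G  (read b: B→G)   ← first repeat (G seen earlier)
  step 4: F  (read c: G→F)
  step 5: G  (read c: F→G)
  step 6: C  (read a: G→C)
  step 7: E  (read c: C→E)
  step 8: C  (read b: E→C)
  step 9: F  (read b: C→F)
  step 10: C  (read b: F→C)

So i = 1, j = 3, giving x = w[0:1] = c, y = w[1:3] = bb, z = w[3:10] = ccacbbb.
Check: |xy| = 3 ≤ 8 and |y| = 2 ≥ 1. Reading y takes M from G back to G, so every xyⁱz is accepted.
The DFA has 8 states, so the proof of the pumping lemma guarantees a repeated state among the first 8+1 visited; the segment between the two visits is the pumpable y.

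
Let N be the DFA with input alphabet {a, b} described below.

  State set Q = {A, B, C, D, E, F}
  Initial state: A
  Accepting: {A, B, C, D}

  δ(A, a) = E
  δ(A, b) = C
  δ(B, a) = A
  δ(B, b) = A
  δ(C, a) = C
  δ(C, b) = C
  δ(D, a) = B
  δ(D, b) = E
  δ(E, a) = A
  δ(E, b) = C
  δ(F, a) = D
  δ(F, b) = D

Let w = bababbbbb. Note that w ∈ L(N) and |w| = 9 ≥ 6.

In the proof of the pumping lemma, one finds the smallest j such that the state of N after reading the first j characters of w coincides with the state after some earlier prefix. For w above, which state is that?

C

State sequence: A -b-> C -a-> C -b-> C -a-> C -b-> C -b-> C -b-> C -b-> C -b-> C
First repeat at step 2: C was already visited.

The earliest repeat is at step j = 2: N is in C, which it already visited at step i = 1.
Pumping length from the standard proof: p = 6 (the number of states). The repeated state found above gives |xy| = j ≤ 6 and |y| = j − i ≥ 1.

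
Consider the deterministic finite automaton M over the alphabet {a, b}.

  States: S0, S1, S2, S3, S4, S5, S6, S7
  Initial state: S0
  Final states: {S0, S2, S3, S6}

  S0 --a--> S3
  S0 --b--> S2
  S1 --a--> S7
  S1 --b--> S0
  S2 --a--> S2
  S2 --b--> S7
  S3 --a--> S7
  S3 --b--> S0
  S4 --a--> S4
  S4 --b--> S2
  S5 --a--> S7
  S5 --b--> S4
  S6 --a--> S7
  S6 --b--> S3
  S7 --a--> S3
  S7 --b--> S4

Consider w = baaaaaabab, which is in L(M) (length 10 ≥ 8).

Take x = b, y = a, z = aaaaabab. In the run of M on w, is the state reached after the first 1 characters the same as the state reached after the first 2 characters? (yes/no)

State sequence: S0 -b-> S2 -a-> S2

After x (step 1): S2. After xy (step 2): S2.
They match, so y = a drives M around a cycle from S2 back to itself; pumping y any number of times keeps M in S2 before reading z, and xyⁱz ∈ L(M) for every i ≥ 0.

yes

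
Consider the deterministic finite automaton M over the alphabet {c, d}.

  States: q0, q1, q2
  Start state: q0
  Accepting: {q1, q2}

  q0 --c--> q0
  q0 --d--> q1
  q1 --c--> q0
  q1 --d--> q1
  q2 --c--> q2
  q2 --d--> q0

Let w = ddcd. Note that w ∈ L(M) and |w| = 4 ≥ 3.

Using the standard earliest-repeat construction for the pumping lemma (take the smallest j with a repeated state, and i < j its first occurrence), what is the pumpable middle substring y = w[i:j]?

d

State sequence: q0 -d-> q1 -d-> q1 -c-> q0 -d-> q1
First repeat at step 2: q1 was already visited.

So i = 1, j = 2, giving x = w[0:1] = d, y = w[1:2] = d, z = w[2:4] = cd.
Check: |xy| = 2 ≤ 3 and |y| = 1 ≥ 1. Reading y takes M from q1 back to q1, so every xyⁱz is accepted.
With |Q| = 3, pigeonhole forces a state repeat no later than step 3; the substring read between the first and second visits to that state can be pumped.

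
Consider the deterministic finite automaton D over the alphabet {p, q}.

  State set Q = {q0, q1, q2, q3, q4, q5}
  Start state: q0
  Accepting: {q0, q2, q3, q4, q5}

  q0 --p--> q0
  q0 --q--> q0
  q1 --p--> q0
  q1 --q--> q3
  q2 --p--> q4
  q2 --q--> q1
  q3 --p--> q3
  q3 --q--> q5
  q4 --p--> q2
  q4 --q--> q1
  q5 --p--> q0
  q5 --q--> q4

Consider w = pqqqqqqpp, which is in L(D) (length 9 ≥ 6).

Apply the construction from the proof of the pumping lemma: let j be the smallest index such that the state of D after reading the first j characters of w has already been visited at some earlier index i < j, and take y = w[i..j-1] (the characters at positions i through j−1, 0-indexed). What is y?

State sequence: q0 -p-> q0 -q-> q0 -q-> q0 -q-> q0 -q-> q0 -q-> q0 -q-> q0 -p-> q0 -p-> q0
First repeat at step 1: q0 was already visited.

So i = 0, j = 1, giving x = w[0:0] = ε, y = w[0:1] = p, z = w[1:9] = qqqqqqpp.
Check: |xy| = 1 ≤ 6 and |y| = 1 ≥ 1. Reading y takes D from q0 back to q0, so every xyⁱz is accepted.

p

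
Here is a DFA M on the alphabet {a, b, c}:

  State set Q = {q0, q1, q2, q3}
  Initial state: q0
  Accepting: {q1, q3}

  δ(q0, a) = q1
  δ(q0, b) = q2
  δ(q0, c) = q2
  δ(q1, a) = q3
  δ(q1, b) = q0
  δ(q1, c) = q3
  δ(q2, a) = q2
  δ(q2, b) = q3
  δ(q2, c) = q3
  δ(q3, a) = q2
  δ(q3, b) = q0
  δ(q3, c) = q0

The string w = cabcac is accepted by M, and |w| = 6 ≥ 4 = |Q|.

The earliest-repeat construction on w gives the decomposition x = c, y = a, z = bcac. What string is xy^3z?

xy^3z = c·a·a·a·bcac = caaabcac.
Reading y = a takes M from q2 back to q2, so after x·y·y·y the machine is still in q2, and z then leads to the accepting state q3. Hence caaabcac ∈ L(M).

caaabcac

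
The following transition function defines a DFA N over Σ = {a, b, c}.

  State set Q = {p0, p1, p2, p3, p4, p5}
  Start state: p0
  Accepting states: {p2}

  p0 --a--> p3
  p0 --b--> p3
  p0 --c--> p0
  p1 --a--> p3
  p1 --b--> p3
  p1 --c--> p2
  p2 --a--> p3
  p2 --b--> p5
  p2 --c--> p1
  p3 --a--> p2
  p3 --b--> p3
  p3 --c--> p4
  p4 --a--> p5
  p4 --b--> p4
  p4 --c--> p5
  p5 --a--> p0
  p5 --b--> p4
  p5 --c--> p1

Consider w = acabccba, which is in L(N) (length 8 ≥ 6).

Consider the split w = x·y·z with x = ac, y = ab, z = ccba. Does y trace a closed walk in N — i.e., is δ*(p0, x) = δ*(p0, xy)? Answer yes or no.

yes

Run of N on the first 4 characters of w = a c a b:
  step 0: p0  (start)
  step 1: p3  (read a: p0→p3)
  step 2: p4  (read c: p3→p4)
  step 3: p5  (read a: p4→p5)
  step 4: p4  (read b: p5→p4)

After x (step 2): p4. After xy (step 4): p4.
They match, so y = ab drives N around a cycle from p4 back to itself; pumping y any number of times keeps N in p4 before reading z, and xyⁱz ∈ L(N) for every i ≥ 0.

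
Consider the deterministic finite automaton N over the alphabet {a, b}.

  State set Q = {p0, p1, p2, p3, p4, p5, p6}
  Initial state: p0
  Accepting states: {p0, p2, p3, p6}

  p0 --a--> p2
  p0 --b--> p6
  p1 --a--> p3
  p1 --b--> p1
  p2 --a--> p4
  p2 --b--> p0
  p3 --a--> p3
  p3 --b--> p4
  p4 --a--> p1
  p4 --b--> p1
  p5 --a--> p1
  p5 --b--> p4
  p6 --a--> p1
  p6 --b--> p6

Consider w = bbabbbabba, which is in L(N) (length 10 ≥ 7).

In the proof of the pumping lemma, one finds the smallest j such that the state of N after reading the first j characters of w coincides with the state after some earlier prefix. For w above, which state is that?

State sequence: p0 -b-> p6 -b-> p6 -a-> p1 -b-> p1 -b-> p1 -b-> p1 -a-> p3 -b-> p4 -b-> p1 -a-> p3
First repeat at step 2: p6 was already visited.

The earliest repeat is at step j = 2: N is in p6, which it already visited at step i = 1.

p6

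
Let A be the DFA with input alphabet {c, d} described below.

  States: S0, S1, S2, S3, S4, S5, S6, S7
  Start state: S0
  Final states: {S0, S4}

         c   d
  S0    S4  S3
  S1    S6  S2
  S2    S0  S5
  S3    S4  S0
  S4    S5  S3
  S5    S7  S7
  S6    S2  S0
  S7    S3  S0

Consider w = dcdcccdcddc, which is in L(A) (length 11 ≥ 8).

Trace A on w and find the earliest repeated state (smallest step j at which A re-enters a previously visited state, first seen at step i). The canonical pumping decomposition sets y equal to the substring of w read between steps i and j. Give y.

State sequence: S0 -d-> S3 -c-> S4 -d-> S3 -c-> S4 -c-> S5 -c-> S7 -d-> S0 -c-> S4 -d-> S3 -d-> S0 -c-> S4
First repeat at step 3: S3 was already visited.

So i = 1, j = 3, giving x = w[0:1] = d, y = w[1:3] = cd, z = w[3:11] = cccdcddc.
Check: |xy| = 3 ≤ 8 and |y| = 2 ≥ 1. Reading y takes A from S3 back to S3, so every xyⁱz is accepted.
The DFA has 8 states, so the proof of the pumping lemma guarantees a repeated state among the first 8+1 visited; the segment between the two visits is the pumpable y.

cd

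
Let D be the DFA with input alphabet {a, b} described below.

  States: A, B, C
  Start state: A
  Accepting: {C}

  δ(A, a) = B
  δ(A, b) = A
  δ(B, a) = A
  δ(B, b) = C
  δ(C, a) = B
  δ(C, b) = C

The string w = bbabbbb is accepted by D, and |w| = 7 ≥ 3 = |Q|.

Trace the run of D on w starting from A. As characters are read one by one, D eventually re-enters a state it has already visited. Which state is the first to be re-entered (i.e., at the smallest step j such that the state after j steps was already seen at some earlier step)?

Run of D on w = b b a b b b b:
  step 0: A  (start)
  step 1: A  (read b: A→A)   ← first repeat (A seen earlier)
  step 2: A  (read b: A→A)
  step 3: B  (read a: A→B)
  step 4: C  (read b: B→C)
  step 5: C  (read b: C→C)
  step 6: C  (read b: C→C)
  step 7: C  (read b: C→C)

The earliest repeat is at step j = 1: D is in A, which it already visited at step i = 0.
With |Q| = 3, pigeonhole forces a state repeat no later than step 3; the substring read between the first and second visits to that state can be pumped.

A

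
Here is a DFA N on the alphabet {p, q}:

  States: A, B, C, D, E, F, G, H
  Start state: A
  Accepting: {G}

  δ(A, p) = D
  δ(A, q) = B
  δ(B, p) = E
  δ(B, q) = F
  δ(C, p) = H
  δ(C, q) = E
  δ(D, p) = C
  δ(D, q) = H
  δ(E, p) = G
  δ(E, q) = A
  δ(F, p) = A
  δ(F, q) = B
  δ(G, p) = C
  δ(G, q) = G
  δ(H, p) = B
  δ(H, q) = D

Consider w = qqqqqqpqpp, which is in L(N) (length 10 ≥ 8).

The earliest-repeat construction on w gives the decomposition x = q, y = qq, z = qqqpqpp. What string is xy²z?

xy^2z = q·qq·qq·qqqpqpp = qqqqqqqqpqpp.
Reading y = qq takes N from B back to B, so after x·y·y the machine is still in B, and z then leads to the accepting state G. Hence qqqqqqqqpqpp ∈ L(N).

qqqqqqqqpqpp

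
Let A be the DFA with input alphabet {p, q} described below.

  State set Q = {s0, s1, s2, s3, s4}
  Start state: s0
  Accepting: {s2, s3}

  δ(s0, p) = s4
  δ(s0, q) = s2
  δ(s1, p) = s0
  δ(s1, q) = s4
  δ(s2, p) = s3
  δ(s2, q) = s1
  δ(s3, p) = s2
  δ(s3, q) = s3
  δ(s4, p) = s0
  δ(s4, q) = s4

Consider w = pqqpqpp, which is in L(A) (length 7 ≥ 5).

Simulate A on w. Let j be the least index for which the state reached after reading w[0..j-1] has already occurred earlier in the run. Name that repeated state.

State sequence: s0 -p-> s4 -q-> s4 -q-> s4 -p-> s0 -q-> s2 -p-> s3 -p-> s2
First repeat at step 2: s4 was already visited.

The earliest repeat is at step j = 2: A is in s4, which it already visited at step i = 1.
Pumping length from the standard proof: p = 5 (the number of states). The repeated state found above gives |xy| = j ≤ 5 and |y| = j − i ≥ 1.

s4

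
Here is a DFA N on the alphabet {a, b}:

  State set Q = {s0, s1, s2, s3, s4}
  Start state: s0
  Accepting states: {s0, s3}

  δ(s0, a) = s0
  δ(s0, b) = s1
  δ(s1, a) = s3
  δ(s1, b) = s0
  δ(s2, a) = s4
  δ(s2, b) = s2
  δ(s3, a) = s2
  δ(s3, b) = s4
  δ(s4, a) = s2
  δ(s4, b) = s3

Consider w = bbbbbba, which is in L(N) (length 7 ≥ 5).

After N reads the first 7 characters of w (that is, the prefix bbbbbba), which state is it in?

State sequence: s0 -b-> s1 -b-> s0 -b-> s1 -b-> s0 -b-> s1 -b-> s0 -a-> s0

After reading 7 characters, N is in state s0.
(This kind of state-tracing is the core of the pumping-lemma construction: with 5 states, pigeonhole forces a repeat within the first 5 steps.)

s0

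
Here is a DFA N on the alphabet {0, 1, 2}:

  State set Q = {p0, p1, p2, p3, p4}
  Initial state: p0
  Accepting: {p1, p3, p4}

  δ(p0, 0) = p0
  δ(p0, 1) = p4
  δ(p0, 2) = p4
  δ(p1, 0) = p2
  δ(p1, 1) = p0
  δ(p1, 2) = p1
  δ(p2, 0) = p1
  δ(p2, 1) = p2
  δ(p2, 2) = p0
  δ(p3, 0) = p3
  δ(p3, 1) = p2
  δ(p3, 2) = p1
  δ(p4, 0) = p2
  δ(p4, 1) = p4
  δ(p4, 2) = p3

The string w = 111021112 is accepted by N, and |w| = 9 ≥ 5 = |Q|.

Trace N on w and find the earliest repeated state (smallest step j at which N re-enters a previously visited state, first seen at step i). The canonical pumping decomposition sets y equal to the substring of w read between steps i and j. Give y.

1

State sequence: p0 -1-> p4 -1-> p4 -1-> p4 -0-> p2 -2-> p0 -1-> p4 -1-> p4 -1-> p4 -2-> p3
First repeat at step 2: p4 was already visited.

So i = 1, j = 2, giving x = w[0:1] = 1, y = w[1:2] = 1, z = w[2:9] = 1021112.
Check: |xy| = 2 ≤ 5 and |y| = 1 ≥ 1. Reading y takes N from p4 back to p4, so every xyⁱz is accepted.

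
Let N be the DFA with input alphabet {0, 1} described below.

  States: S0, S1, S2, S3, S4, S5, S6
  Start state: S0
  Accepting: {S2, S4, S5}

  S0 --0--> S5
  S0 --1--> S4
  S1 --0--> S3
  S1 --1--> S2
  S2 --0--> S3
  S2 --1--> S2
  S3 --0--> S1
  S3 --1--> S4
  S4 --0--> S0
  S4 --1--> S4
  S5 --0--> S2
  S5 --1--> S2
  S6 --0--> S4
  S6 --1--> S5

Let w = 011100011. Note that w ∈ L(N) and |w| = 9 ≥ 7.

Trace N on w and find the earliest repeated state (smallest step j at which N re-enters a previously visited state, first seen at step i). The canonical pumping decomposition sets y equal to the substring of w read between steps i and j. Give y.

1

State sequence: S0 -0-> S5 -1-> S2 -1-> S2 -1-> S2 -0-> S3 -0-> S1 -0-> S3 -1-> S4 -1-> S4
First repeat at step 3: S2 was already visited.

So i = 2, j = 3, giving x = w[0:2] = 01, y = w[2:3] = 1, z = w[3:9] = 100011.
Check: |xy| = 3 ≤ 7 and |y| = 1 ≥ 1. Reading y takes N from S2 back to S2, so every xyⁱz is accepted.
The DFA has 7 states, so the proof of the pumping lemma guarantees a repeated state among the first 7+1 visited; the segment between the two visits is the pumpable y.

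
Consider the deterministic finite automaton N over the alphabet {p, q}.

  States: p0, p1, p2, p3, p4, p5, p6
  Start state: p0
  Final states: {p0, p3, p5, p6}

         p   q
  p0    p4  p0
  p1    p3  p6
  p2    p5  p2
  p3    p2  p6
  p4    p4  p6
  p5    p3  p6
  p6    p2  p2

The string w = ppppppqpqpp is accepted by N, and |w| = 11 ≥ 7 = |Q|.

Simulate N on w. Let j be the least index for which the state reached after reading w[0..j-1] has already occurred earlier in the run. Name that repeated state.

p4

Run of N on w = p p p p p p q p q p p:
  step 0: p0  (start)
  step 1: p4  (read p: p0→p4)
  step 2: p4  (read p: p4→p4)   ← first repeat (p4 seen earlier)
  step 3: p4  (read p: p4→p4)
  step 4: p4  (read p: p4→p4)
  step 5: p4  (read p: p4→p4)
  step 6: p4  (read p: p4→p4)
  step 7: p6  (read q: p4→p6)
  step 8: p2  (read p: p6→p2)
  step 9: p2  (read q: p2→p2)
  step 10: p5  (read p: p2→p5)
  step 11: p3  (read p: p5→p3)

The earliest repeat is at step j = 2: N is in p4, which it already visited at step i = 1.
Since N has 7 states, any run of length ≥ 7 visits 7+1 states, so by pigeonhole some state repeats within the first 7 steps — that repeat gives the pumpable loop.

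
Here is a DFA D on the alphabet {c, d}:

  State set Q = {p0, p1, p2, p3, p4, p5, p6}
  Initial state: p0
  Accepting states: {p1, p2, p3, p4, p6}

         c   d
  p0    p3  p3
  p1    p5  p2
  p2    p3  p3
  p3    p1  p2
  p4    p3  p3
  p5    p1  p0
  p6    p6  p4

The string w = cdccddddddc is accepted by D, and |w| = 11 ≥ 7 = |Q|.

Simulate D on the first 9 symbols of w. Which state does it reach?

State sequence: p0 -c-> p3 -d-> p2 -c-> p3 -c-> p1 -d-> p2 -d-> p3 -d-> p2 -d-> p3 -d-> p2

After reading 9 characters, D is in state p2.
(This kind of state-tracing is the core of the pumping-lemma construction: with 7 states, pigeonhole forces a repeat within the first 7 steps.)

p2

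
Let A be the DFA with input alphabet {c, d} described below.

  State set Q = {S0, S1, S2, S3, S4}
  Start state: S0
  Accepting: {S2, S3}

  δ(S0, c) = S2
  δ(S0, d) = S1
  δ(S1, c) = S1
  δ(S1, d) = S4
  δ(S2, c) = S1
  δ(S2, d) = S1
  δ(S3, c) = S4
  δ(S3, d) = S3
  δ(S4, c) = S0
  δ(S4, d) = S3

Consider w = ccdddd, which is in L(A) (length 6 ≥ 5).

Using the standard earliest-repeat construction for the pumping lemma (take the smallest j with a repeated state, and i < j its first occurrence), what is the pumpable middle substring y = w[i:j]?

d

Run of A on w = c c d d d d:
  step 0: S0  (start)
  step 1: S2  (read c: S0→S2)
  step 2: S1  (read c: S2→S1)
  step 3: S4  (read d: S1→S4)
  step 4: S3  (read d: S4→S3)
  step 5: S3  (read d: S3→S3)   ← first repeat (S3 seen earlier)
  step 6: S3  (read d: S3→S3)

So i = 4, j = 5, giving x = w[0:4] = ccdd, y = w[4:5] = d, z = w[5:6] = d.
Check: |xy| = 5 ≤ 5 and |y| = 1 ≥ 1. Reading y takes A from S3 back to S3, so every xyⁱz is accepted.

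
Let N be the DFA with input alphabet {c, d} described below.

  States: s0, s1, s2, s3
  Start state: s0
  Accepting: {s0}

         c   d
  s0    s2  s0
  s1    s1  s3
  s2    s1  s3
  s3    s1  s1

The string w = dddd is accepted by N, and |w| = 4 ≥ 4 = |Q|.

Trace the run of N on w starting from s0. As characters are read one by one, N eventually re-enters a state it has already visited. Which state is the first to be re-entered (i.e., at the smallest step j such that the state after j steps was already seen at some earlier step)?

s0

State sequence: s0 -d-> s0 -d-> s0 -d-> s0 -d-> s0
First repeat at step 1: s0 was already visited.

The earliest repeat is at step j = 1: N is in s0, which it already visited at step i = 0.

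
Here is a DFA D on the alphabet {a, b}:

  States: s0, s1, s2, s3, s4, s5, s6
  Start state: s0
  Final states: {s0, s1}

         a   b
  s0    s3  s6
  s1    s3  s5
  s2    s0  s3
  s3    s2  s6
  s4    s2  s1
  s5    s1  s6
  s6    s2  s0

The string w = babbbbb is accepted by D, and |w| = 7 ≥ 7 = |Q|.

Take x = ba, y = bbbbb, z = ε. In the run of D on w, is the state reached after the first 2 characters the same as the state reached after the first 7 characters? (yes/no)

Run of D on the first 7 characters of w = b a b b b b b:
  step 0: s0  (start)
  step 1: s6  (read b: s0→s6)
  step 2: s2  (read a: s6→s2)
  step 3: s3  (read b: s2→s3)
  step 4: s6  (read b: s3→s6)
  step 5: s0  (read b: s6→s0)
  step 6: s6  (read b: s0→s6)
  step 7: s0  (read b: s6→s0)

After x (step 2): s2. After xy (step 7): s0.
They differ (s2 ≠ s0), so y is not a cycle from the state after x; this split is not the one the pumping-lemma construction produces, and pumping y need not keep the string in L(D).

no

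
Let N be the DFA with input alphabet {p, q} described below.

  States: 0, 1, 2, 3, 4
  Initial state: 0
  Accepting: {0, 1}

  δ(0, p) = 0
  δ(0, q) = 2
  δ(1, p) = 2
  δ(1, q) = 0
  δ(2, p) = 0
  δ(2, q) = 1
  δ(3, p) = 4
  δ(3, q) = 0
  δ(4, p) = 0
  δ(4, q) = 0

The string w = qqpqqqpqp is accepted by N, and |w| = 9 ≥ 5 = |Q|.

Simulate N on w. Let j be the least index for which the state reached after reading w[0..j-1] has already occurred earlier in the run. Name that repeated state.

Run of N on w = q q p q q q p q p:
  step 0: 0  (start)
  step 1: 2  (read q: 0→2)
  step 2: 1  (read q: 2→1)
  step 3: 2  (read p: 1→2)   ← first repeat (2 seen earlier)
  step 4: 1  (read q: 2→1)
  step 5: 0  (read q: 1→0)
  step 6: 2  (read q: 0→2)
  step 7: 0  (read p: 2→0)
  step 8: 2  (read q: 0→2)
  step 9: 0  (read p: 2→0)

The earliest repeat is at step j = 3: N is in 2, which it already visited at step i = 1.

2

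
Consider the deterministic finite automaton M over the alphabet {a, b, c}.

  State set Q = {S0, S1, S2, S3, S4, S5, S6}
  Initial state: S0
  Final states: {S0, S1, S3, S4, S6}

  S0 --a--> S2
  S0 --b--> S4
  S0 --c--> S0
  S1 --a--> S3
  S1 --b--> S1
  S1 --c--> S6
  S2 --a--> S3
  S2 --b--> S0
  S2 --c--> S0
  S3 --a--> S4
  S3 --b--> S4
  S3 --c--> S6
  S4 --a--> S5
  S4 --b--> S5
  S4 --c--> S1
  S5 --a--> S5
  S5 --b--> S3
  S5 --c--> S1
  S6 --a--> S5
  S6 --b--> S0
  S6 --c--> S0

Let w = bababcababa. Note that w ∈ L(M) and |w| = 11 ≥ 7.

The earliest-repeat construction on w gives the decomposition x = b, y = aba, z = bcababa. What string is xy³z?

babaabaababcababa

xy^3z = b·aba·aba·aba·bcababa = babaabaababcababa.
Reading y = aba takes M from S4 back to S4, so after x·y·y·y the machine is still in S4, and z then leads to the accepting state S4. Hence babaabaababcababa ∈ L(M).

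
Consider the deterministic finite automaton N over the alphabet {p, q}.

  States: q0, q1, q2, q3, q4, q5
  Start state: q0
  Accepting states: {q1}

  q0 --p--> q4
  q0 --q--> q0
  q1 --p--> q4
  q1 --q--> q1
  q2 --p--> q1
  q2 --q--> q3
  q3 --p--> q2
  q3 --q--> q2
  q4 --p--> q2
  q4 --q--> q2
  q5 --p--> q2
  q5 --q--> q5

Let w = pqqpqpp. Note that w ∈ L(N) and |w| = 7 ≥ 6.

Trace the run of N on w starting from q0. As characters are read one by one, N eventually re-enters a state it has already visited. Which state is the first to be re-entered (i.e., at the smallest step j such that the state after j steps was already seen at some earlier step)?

Run of N on w = p q q p q p p:
  step 0: q0  (start)
  step 1: q4  (read p: q0→q4)
  step 2: q2  (read q: q4→q2)
  step 3: q3  (read q: q2→q3)
  step 4: q2  (read p: q3→q2)   ← first repeat (q2 seen earlier)
  step 5: q3  (read q: q2→q3)
  step 6: q2  (read p: q3→q2)
  step 7: q1  (read p: q2→q1)

The earliest repeat is at step j = 4: N is in q2, which it already visited at step i = 2.
The DFA has 6 states, so the proof of the pumping lemma guarantees a repeated state among the first 6+1 visited; the segment between the two visits is the pumpable y.

q2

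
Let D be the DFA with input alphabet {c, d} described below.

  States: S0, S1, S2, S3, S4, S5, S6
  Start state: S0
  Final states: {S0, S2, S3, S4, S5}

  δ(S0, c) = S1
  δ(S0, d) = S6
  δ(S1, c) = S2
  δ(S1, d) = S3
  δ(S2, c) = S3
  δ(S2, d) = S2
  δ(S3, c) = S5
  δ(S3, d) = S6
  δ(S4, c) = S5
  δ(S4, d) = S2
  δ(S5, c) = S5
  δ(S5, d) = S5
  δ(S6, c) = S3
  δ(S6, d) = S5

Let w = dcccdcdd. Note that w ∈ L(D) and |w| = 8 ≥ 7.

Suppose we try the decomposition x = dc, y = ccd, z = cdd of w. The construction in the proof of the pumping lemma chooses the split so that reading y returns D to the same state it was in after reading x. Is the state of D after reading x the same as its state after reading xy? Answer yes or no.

no

State sequence: S0 -d-> S6 -c-> S3 -c-> S5 -c-> S5 -d-> S5

After x (step 2): S3. After xy (step 5): S5.
They differ (S3 ≠ S5), so y is not a cycle from the state after x; this split is not the one the pumping-lemma construction produces, and pumping y need not keep the string in L(D).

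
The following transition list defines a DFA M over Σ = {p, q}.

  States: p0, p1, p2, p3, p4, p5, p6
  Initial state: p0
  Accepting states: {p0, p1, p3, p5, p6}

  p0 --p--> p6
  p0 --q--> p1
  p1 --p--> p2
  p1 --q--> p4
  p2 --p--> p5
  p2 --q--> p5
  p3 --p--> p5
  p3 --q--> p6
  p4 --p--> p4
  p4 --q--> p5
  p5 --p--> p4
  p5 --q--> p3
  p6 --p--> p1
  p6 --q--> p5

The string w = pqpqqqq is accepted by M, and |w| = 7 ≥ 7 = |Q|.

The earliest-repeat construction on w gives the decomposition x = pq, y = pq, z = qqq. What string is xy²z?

xy^2z = pq·pq·pq·qqq = pqpqpqqqq.
Reading y = pq takes M from p5 back to p5, so after x·y·y the machine is still in p5, and z then leads to the accepting state p5. Hence pqpqpqqqq ∈ L(M).

pqpqpqqqq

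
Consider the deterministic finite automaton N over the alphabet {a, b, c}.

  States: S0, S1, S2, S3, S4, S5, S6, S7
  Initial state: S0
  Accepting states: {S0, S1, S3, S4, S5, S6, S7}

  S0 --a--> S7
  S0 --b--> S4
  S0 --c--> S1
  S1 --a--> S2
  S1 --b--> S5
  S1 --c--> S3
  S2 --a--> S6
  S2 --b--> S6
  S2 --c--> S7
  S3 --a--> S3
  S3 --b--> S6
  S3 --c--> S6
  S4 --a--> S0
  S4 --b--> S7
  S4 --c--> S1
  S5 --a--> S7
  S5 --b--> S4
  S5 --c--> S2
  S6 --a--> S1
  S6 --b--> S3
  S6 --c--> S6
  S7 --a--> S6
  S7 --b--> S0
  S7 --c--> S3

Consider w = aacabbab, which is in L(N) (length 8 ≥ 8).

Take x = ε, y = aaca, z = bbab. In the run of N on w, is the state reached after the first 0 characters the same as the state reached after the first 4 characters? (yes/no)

no

Run of N on the first 4 characters of w = a a c a:
  step 0: S0  (start)
  step 1: S7  (read a: S0→S7)
  step 2: S6  (read a: S7→S6)
  step 3: S6  (read c: S6→S6)
  step 4: S1  (read a: S6→S1)

After x (step 0): S0. After xy (step 4): S1.
They differ (S0 ≠ S1), so y is not a cycle from the state after x; this split is not the one the pumping-lemma construction produces, and pumping y need not keep the string in L(N).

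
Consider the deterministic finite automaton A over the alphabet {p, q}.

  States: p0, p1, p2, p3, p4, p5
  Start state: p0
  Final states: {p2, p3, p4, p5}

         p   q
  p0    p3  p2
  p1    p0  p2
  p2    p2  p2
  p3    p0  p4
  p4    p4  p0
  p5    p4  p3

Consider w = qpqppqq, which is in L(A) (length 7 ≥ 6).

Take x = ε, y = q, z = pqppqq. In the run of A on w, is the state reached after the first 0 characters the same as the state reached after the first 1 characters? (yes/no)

no

State sequence: p0 -q-> p2

After x (step 0): p0. After xy (step 1): p2.
They differ (p0 ≠ p2), so y is not a cycle from the state after x; this split is not the one the pumping-lemma construction produces, and pumping y need not keep the string in L(A).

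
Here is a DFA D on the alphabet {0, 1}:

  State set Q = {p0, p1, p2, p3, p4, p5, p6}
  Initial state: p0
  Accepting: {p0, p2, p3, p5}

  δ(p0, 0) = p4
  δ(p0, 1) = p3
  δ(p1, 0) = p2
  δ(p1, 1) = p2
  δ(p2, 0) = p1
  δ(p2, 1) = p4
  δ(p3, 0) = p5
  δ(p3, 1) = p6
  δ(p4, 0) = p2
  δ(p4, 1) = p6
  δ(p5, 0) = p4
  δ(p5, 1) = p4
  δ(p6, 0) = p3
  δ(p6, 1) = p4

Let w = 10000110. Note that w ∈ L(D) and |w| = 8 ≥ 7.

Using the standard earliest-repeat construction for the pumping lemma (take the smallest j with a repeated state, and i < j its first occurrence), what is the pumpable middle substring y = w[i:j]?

01

State sequence: p0 -1-> p3 -0-> p5 -0-> p4 -0-> p2 -0-> p1 -1-> p2 -1-> p4 -0-> p2
First repeat at step 6: p2 was already visited.

So i = 4, j = 6, giving x = w[0:4] = 1000, y = w[4:6] = 01, z = w[6:8] = 10.
Check: |xy| = 6 ≤ 7 and |y| = 2 ≥ 1. Reading y takes D from p2 back to p2, so every xyⁱz is accepted.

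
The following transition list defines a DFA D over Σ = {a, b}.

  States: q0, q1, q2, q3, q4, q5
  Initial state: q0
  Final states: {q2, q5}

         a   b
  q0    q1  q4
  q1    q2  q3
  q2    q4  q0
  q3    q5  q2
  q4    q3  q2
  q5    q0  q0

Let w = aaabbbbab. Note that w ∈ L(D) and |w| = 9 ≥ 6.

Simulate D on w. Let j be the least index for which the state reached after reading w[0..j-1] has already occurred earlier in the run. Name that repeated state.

q2

Run of D on w = a a a b b b b a b:
  step 0: q0  (start)
  step 1: q1  (read a: q0→q1)
  step 2: q2  (read a: q1→q2)
  step 3: q4  (read a: q2→q4)
  step 4: q2  (read b: q4→q2)   ← first repeat (q2 seen earlier)
  step 5: q0  (read b: q2→q0)
  step 6: q4  (read b: q0→q4)
  step 7: q2  (read b: q4→q2)
  step 8: q4  (read a: q2→q4)
  step 9: q2  (read b: q4→q2)

The earliest repeat is at step j = 4: D is in q2, which it already visited at step i = 2.
Since D has 6 states, any run of length ≥ 6 visits 6+1 states, so by pigeonhole some state repeats within the first 6 steps — that repeat gives the pumpable loop.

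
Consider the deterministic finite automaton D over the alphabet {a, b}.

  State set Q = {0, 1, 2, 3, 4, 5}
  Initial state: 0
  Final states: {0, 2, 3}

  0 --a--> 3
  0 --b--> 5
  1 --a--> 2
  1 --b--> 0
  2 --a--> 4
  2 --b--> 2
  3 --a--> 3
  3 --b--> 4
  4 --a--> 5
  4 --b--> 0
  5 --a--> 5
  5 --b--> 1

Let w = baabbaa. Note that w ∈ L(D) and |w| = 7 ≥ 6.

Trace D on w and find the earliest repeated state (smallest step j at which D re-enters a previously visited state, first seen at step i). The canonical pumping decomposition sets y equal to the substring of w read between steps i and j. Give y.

State sequence: 0 -b-> 5 -a-> 5 -a-> 5 -b-> 1 -b-> 0 -a-> 3 -a-> 3
First repeat at step 2: 5 was already visited.

So i = 1, j = 2, giving x = w[0:1] = b, y = w[1:2] = a, z = w[2:7] = abbaa.
Check: |xy| = 2 ≤ 6 and |y| = 1 ≥ 1. Reading y takes D from 5 back to 5, so every xyⁱz is accepted.
With |Q| = 6, pigeonhole forces a state repeat no later than step 6; the substring read between the first and second visits to that state can be pumped.

a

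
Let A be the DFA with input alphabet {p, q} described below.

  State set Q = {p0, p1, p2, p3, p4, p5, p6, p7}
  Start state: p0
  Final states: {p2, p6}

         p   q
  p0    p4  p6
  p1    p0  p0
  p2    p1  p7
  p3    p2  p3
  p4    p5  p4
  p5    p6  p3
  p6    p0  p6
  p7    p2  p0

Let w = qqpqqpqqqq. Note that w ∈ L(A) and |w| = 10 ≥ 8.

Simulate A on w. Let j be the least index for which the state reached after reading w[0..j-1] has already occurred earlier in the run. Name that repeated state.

Run of A on w = q q p q q p q q q q:
  step 0: p0  (start)
  step 1: p6  (read q: p0→p6)
  step 2: p6  (read q: p6→p6)   ← first repeat (p6 seen earlier)
  step 3: p0  (read p: p6→p0)
  step 4: p6  (read q: p0→p6)
  step 5: p6  (read q: p6→p6)
  step 6: p0  (read p: p6→p0)
  step 7: p6  (read q: p0→p6)
  step 8: p6  (read q: p6→p6)
  step 9: p6  (read q: p6→p6)
  step 10: p6  (read q: p6→p6)

The earliest repeat is at step j = 2: A is in p6, which it already visited at step i = 1.

p6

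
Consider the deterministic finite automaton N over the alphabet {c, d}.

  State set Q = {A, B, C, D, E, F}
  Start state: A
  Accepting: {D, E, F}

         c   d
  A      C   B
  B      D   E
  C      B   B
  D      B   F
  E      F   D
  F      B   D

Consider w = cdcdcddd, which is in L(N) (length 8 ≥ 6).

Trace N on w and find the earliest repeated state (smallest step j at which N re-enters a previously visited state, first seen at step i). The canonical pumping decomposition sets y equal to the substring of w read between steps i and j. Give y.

cdc

State sequence: A -c-> C -d-> B -c-> D -d-> F -c-> B -d-> E -d-> D -d-> F
First repeat at step 5: B was already visited.

So i = 2, j = 5, giving x = w[0:2] = cd, y = w[2:5] = cdc, z = w[5:8] = ddd.
Check: |xy| = 5 ≤ 6 and |y| = 3 ≥ 1. Reading y takes N from B back to B, so every xyⁱz is accepted.
Since N has 6 states, any run of length ≥ 6 visits 6+1 states, so by pigeonhole some state repeats within the first 6 steps — that repeat gives the pumpable loop.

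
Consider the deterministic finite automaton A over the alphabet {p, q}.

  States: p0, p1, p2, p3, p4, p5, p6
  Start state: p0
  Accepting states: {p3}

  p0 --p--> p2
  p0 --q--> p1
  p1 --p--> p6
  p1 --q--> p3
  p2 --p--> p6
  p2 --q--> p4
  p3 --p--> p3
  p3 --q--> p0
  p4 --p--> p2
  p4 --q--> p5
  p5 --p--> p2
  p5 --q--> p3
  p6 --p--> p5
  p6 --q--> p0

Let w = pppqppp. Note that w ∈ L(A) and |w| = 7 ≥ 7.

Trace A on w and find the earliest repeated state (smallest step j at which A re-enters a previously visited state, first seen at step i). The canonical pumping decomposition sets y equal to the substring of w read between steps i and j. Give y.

State sequence: p0 -p-> p2 -p-> p6 -p-> p5 -q-> p3 -p-> p3 -p-> p3 -p-> p3
First repeat at step 5: p3 was already visited.

So i = 4, j = 5, giving x = w[0:4] = pppq, y = w[4:5] = p, z = w[5:7] = pp.
Check: |xy| = 5 ≤ 7 and |y| = 1 ≥ 1. Reading y takes A from p3 back to p3, so every xyⁱz is accepted.
The DFA has 7 states, so the proof of the pumping lemma guarantees a repeated state among the first 7+1 visited; the segment between the two visits is the pumpable y.

p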